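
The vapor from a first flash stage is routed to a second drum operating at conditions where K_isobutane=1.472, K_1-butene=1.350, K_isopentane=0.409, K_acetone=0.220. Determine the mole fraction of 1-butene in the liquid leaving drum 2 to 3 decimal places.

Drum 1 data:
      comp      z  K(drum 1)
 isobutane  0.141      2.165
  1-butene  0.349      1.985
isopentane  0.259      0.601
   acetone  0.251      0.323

x_1-butene (drum 2) = 0.450

Drum 1:
Let ψ₁ = V/F and solve Σ zᵢ(Kᵢ−1)/(1+ψ₁(Kᵢ−1)) = 0.
Check two-phase: ΣzᵢKᵢ = 1.235 > 1 and Σzᵢ/Kᵢ = 1.449 > 1, so g(0) = 0.235 > 0 and g(1) = -0.449 < 0.
Iterate (Newton) starting at ψ₁ = 0.5:
  ψ₁ = 0.500: g = -0.0518, g' = -0.556 → ψ₁ = 0.407
  ψ₁ = 0.407: g = -0.0009, g' = -0.539 → ψ₁ = 0.405
Converged at ψ₁ = 0.405.
Drum-1 compositions:
  isobutane: x = 0.096, y = 0.207
  1-butene: x = 0.249, y = 0.495
  isopentane: x = 0.309, y = 0.186
  acetone: x = 0.346, y = 0.112
Drum-2 feed = drum-1 vapor: z₂ = (0.2074, 0.4952, 0.1857, 0.1117).
Drum 2:
Rachford–Rice: g(ψ₂) = Σ zᵢ(Kᵢ−1)/(1+ψ₂(Kᵢ−1)) = 0.
g(0) = ΣzᵢKᵢ − 1 = 0.074 and g(1) = 1 − Σzᵢ/Kᵢ = -0.469, so a root lies in (0, 1).
Iterate (Newton) starting at ψ₂ = 0.5:
  ψ₂ = 0.500: g = -0.0718, g' = -0.387 → ψ₂ = 0.315
  ψ₂ = 0.315: g = -0.0088, g' = -0.301 → ψ₂ = 0.285
Converged at ψ₂ = 0.285.
  isobutane: x = 0.183, y = 0.269
  1-butene: x = 0.450, y = 0.608
  isopentane: x = 0.223, y = 0.091
  acetone: x = 0.144, y = 0.032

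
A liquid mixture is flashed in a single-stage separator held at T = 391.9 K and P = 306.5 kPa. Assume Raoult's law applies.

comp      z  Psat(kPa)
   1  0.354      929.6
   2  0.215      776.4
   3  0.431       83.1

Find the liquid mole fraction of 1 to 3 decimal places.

Raoult's law: Kᵢ = Pᵢˢᵃᵗ/P = Pᵢˢᵃᵗ/306.5.
  K_1 = 929.6/306.5 = 3.03295, K_2 = 776.4/306.5 = 2.53312, K_3 = 83.1/306.5 = 0.27113
Newton–Raphson from β = 0.62:
  β = 0.620: g = -0.0858, g' = -1.181 → β = 0.547
  β = 0.547: g = -0.0028, g' = -1.111 → β = 0.545
Converged at β = 0.545.
Compositions from xᵢ = zᵢ/(1+β(Kᵢ−1)), yᵢ = Kᵢxᵢ:
  1: x = 0.168, y = 0.509
  2: x = 0.117, y = 0.297
  3: x = 0.715, y = 0.194

x_1 = 0.168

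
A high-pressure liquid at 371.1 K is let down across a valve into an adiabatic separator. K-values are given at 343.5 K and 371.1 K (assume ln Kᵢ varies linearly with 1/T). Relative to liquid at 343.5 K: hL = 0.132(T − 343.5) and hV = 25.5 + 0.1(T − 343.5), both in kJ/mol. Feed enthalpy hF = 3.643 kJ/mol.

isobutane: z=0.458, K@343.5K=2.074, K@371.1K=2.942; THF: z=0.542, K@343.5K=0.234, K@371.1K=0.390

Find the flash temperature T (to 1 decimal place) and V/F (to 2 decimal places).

Adiabatic flash: solve Rachford–Rice at each trial T, then check hF = ψ·hV(T) + (1−ψ)·hL(T).
  T = 343.5 K: K = (2.074, 0.234), RR gives ψ = 0.093, H_out = 2.378 kJ/mol
  T = 371.1 K: K = (2.942, 0.390), RR gives ψ = 0.472, H_out = 15.256 kJ/mol
  T = 357.3 K: K = (2.487, 0.305), RR gives ψ = 0.295, H_out = 9.203 kJ/mol
  T = 350.4 K: K = (2.275, 0.268), RR gives ψ = 0.201, H_out = 5.980 kJ/mol
  T = 346.9 K: K = (2.172, 0.250), RR gives ψ = 0.148, H_out = 4.216 kJ/mol
  T = 345.2 K: K = (2.123, 0.242), RR gives ψ = 0.121, H_out = 3.315 kJ/mol
Linear interpolation between T = 345.2 (H_out = 3.315) and T = 346.9 (H_out = 4.216) on hF = 3.643 gives T ≈ 345.8 K, at which ψ = 0.13.

T = 345.8 K, V/F = 0.13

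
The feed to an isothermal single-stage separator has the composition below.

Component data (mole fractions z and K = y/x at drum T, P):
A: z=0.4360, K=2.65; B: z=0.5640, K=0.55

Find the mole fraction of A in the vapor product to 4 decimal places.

Material balance + equilibrium reduce to Σ zᵢ(Kᵢ−1)/(1+ψ(Kᵢ−1)) = 0.
Feasibility: ΣzᵢKᵢ = 1.4656, Σzᵢ/Kᵢ = 1.1900 — both > 1, two phases present.
Newton iteration, ψ⁰ = 0.5:
  ψ = 0.5000: g = 0.06671, g' = -0.5465 → ψ = 0.6221
  ψ = 0.6221: g = 0.00255, g' = -0.5093 → ψ = 0.6271
Converged at ψ = 0.6271.
Compositions from xᵢ = zᵢ/(1+ψ(Kᵢ−1)), yᵢ = Kᵢxᵢ:
  A: x = 0.2143, y = 0.5679
  B: x = 0.7857, y = 0.4321

y_A = 0.5679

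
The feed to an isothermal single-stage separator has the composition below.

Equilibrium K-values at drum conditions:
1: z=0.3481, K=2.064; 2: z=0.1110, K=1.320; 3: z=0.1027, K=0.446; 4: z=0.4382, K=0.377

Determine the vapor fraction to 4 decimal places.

Newton iteration, ψ⁰ = 0.5:
  ψ = 0.5000: g = -0.20282, g' = -0.5954 → ψ = 0.1594
  ψ = 0.1594: g = -0.01502, g' = -0.5459 → ψ = 0.1319
  ψ = 0.1319: g = 0.00008, g' = -0.5521 → ψ = 0.1320
Converged at ψ = 0.1320.

ψ = 0.1320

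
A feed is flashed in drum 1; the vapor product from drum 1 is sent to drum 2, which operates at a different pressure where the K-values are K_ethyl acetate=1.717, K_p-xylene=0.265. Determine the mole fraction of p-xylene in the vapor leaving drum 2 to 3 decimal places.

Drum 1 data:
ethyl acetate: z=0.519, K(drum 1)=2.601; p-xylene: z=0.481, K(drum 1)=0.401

Drum 1:
Material balance + equilibrium reduce to Σ zᵢ(Kᵢ−1)/(1+ψ₁(Kᵢ−1)) = 0.
Feasibility: ΣzᵢKᵢ = 1.543, Σzᵢ/Kᵢ = 1.399 — both > 1, two phases present.
Newton iteration, ψ₁⁰ = 0.51:
  ψ₁ = 0.510: g = 0.0426, g' = -0.761 → ψ₁ = 0.566
Converged at ψ₁ = 0.566.
Drum-1 compositions:
  ethyl acetate: x = 0.272, y = 0.708
  p-xylene: x = 0.728, y = 0.292
Drum-2 feed = drum-1 vapor: z₂ = (0.7082, 0.2918).
Drum 2:
Let ψ₂ = V/F and solve Σ zᵢ(Kᵢ−1)/(1+ψ₂(Kᵢ−1)) = 0.
g(0) = ΣzᵢKᵢ − 1 = 0.293 and g(1) = 1 − Σzᵢ/Kᵢ = -0.514, so a root lies in (0, 1).
Binary case is linear: z₁(K₁−1)(1+ψ₂(K₂−1)) + z₂(K₂−1)(1+ψ₂(K₁−1)) = 0
⇒ ψ₂ = [z₁(K₁−1)+z₂(K₂−1)] / [−(K₁−1)(K₂−1)] = 0.2933/0.5270 = 0.557
  ethyl acetate: x = 0.506, y = 0.869
  p-xylene: x = 0.494, y = 0.131

y_p-xylene (drum 2) = 0.131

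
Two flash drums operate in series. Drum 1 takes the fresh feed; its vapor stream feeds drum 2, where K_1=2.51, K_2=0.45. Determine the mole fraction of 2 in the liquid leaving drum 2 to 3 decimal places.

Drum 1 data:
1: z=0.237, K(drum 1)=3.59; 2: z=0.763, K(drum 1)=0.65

Drum 1:
Binary case is linear: z₁(K₁−1)(1+ψ₁(K₂−1)) + z₂(K₂−1)(1+ψ₁(K₁−1)) = 0
⇒ ψ₁ = [z₁(K₁−1)+z₂(K₂−1)] / [−(K₁−1)(K₂−1)] = 0.3468/0.9065 = 0.383
Drum-1 compositions:
  1: x = 0.119, y = 0.427
  2: x = 0.881, y = 0.573
Drum-2 feed = drum-1 vapor: z₂ = (0.4274, 0.5726).
Drum 2:
Newton iteration, ψ₂⁰ = 0.61:
  ψ₂ = 0.610: g = -0.1380, g' = -0.656 → ψ₂ = 0.400
  ψ₂ = 0.400: g = -0.0012, g' = -0.664 → ψ₂ = 0.398
Converged at ψ₂ = 0.398.
  1: x = 0.267, y = 0.670
  2: x = 0.733, y = 0.330

x_2 (drum 2) = 0.733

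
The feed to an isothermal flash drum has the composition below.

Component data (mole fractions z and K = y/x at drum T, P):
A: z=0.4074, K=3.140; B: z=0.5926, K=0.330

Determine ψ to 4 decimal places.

Rachford–Rice: g(ψ) = Σ zᵢ(Kᵢ−1)/(1+ψ(Kᵢ−1)) = 0.
Feasibility: ΣzᵢKᵢ = 1.4748, Σzᵢ/Kᵢ = 1.9255 — both > 1, two phases present.
Binary case is linear: z₁(K₁−1)(1+ψ(K₂−1)) + z₂(K₂−1)(1+ψ(K₁−1)) = 0
⇒ ψ = [z₁(K₁−1)+z₂(K₂−1)] / [−(K₁−1)(K₂−1)] = 0.47479/1.43380 = 0.3311

ψ = 0.3311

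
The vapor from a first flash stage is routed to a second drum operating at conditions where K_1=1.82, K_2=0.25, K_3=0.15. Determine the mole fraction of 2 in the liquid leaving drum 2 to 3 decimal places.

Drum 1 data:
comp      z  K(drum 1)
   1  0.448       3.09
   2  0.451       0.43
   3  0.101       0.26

x_2 (drum 2) = 0.443

Drum 1:
Material balance + equilibrium reduce to Σ zᵢ(Kᵢ−1)/(1+ψ₁(Kᵢ−1)) = 0.
g(0) = ΣzᵢKᵢ − 1 = 0.605 and g(1) = 1 − Σzᵢ/Kᵢ = -0.582, so a root lies in (0, 1).
Iterate (Newton) starting at ψ₁ = 0.36:
  ψ₁ = 0.360: g = 0.1090, g' = -0.972 → ψ₁ = 0.472
  ψ₁ = 0.472: g = 0.0047, g' = -0.901 → ψ₁ = 0.477
Converged at ψ₁ = 0.477.
Drum-1 compositions:
  1: x = 0.224, y = 0.693
  2: x = 0.620, y = 0.266
  3: x = 0.156, y = 0.041
Drum-2 feed = drum-1 vapor: z₂ = (0.6930, 0.2664, 0.0406).
Drum 2:
Newton iteration, ψ₂⁰ = 0.59:
  ψ₂ = 0.590: g = -0.0447, g' = -0.812 → ψ₂ = 0.535
  ψ₂ = 0.535: g = -0.0020, g' = -0.742 → ψ₂ = 0.532
Converged at ψ₂ = 0.532.
  1: x = 0.482, y = 0.878
  2: x = 0.443, y = 0.111
  3: x = 0.074, y = 0.011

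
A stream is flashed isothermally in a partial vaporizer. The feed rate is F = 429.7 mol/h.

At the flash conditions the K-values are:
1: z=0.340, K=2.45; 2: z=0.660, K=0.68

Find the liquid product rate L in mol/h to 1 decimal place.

Newton–Raphson from ψ = 0.5:
  ψ = 0.500: g = 0.0344, g' = -0.336 → ψ = 0.602
  ψ = 0.602: g = 0.0015, g' = -0.307 → ψ = 0.607
Converged at ψ = 0.607.
Then V = ψ·F = 0.6073·429.7 = 261.0 mol/h and L = F − V = 168.7 mol/h.

L = 168.7 mol/h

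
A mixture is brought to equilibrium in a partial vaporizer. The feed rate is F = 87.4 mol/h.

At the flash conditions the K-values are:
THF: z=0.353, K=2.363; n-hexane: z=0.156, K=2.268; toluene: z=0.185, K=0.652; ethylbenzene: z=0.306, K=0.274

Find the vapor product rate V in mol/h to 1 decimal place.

V = 41.4 mol/h

Material balance + equilibrium reduce to Σ zᵢ(Kᵢ−1)/(1+ψ(Kᵢ−1)) = 0.
g(0) = ΣzᵢKᵢ − 1 = 0.392 and g(1) = 1 − Σzᵢ/Kᵢ = -0.619, so a root lies in (0, 1).
Iterate (Newton) starting at ψ = 0.43:
  ψ = 0.430: g = 0.0327, g' = -0.738 → ψ = 0.474
Converged at ψ = 0.474.
Then V = ψ·F = 0.4740·87.4 = 41.4 mol/h and L = F − V = 46.0 mol/h.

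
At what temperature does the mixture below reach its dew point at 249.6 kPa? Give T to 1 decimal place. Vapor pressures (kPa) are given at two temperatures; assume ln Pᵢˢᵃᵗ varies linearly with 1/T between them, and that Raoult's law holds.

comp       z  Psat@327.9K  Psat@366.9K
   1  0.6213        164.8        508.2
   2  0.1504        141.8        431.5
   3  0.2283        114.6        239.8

Dew-point temperature: Σzᵢ·P/Pᵢˢᵃᵗ(T) = 1. Interpolate ln Pᵢˢᵃᵗ = aᵢ + bᵢ/T.
  T = 327.9 K: ΣzᵢP/Pᵢˢᵃᵗ = 1.7030
  T = 366.9 K: ΣzᵢP/Pᵢˢᵃᵗ = 0.6298
  T = 347.4 K: ΣzᵢP/Pᵢˢᵃᵗ = 1.0030
  T = 357.1 K: ΣzᵢP/Pᵢˢᵃᵗ = 0.7899
  T = 352.2 K: ΣzᵢP/Pᵢˢᵃᵗ = 0.8895
  T = 349.8 K: ΣzᵢP/Pᵢˢᵃᵗ = 0.9441
Interpolating between 347.4 K and 349.8 K gives T ≈ 347.5 K.

T = 347.5 K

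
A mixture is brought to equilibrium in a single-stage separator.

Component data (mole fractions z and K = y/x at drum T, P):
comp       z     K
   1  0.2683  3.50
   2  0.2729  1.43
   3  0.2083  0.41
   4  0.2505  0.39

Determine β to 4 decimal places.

Newton–Raphson from β = 0.38:
  β = 0.3800: g = 0.08751, g' = -0.7567 → β = 0.4957
  β = 0.4957: g = 0.00357, g' = -0.7051 → β = 0.5007
Converged at β = 0.5007.

β = 0.5007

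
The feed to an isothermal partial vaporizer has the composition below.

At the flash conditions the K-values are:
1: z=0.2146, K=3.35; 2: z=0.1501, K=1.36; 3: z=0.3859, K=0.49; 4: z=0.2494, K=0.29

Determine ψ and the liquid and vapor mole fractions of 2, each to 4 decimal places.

Rachford–Rice: g(ψ) = Σ zᵢ(Kᵢ−1)/(1+ψ(Kᵢ−1)) = 0.
Feasibility: ΣzᵢKᵢ = 1.1845, Σzᵢ/Kᵢ = 1.8220 — both > 1, two phases present.
Newton–Raphson from ψ = 0.5:
  ψ = 0.5000: g = -0.26105, g' = -0.7475 → ψ = 0.1508
  ψ = 0.1508: g = 0.01210, g' = -0.9391 → ψ = 0.1637
  ψ = 0.1637: g = 0.00015, g' = -0.9159 → ψ = 0.1638
Converged at ψ = 0.1638.
Compositions from xᵢ = zᵢ/(1+ψ(Kᵢ−1)), yᵢ = Kᵢxᵢ:
  1: x = 0.1549, y = 0.5191
  2: x = 0.1417, y = 0.1928
  3: x = 0.4211, y = 0.2063
  4: x = 0.2822, y = 0.0818

ψ = 0.1638, x_2 = 0.1417, y_2 = 0.1928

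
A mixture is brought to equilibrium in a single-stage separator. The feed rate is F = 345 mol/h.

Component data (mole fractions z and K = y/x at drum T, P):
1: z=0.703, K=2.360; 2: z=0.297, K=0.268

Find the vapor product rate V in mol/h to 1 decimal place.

V = 256.0 mol/h

Binary case is linear: z₁(K₁−1)(1+ψ(K₂−1)) + z₂(K₂−1)(1+ψ(K₁−1)) = 0
⇒ ψ = [z₁(K₁−1)+z₂(K₂−1)] / [−(K₁−1)(K₂−1)] = 0.7387/0.9955 = 0.742
Then V = ψ·F = 0.7420·345 = 256.0 mol/h and L = F − V = 89.0 mol/h.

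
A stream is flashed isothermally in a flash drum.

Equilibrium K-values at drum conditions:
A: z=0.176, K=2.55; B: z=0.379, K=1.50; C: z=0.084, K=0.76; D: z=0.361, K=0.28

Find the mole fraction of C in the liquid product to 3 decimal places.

Newton iteration, β⁰ = 0.59:
  β = 0.590: g = -0.1865, g' = -0.744 → β = 0.339
  β = 0.339: g = -0.0251, g' = -0.584 → β = 0.296
Converged at β = 0.296.
Compositions from xᵢ = zᵢ/(1+β(Kᵢ−1)), yᵢ = Kᵢxᵢ:
  A: x = 0.121, y = 0.308
  B: x = 0.330, y = 0.495
  C: x = 0.090, y = 0.069
  D: x = 0.459, y = 0.128

x_C = 0.090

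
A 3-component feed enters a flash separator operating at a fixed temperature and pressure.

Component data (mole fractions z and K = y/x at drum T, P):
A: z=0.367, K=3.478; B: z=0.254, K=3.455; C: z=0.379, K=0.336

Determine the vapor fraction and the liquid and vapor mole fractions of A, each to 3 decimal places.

Material balance + equilibrium reduce to Σ zᵢ(Kᵢ−1)/(1+ψ(Kᵢ−1)) = 0.
g(0) = ΣzᵢKᵢ − 1 = 1.281 and g(1) = 1 − Σzᵢ/Kᵢ = -0.307, so a root lies in (0, 1).
Newton iteration, ψ⁰ = 0.5:
  ψ = 0.500: g = 0.3094, g' = -1.133 → ψ = 0.773
  ψ = 0.773: g = 0.0099, g' = -1.153 → ψ = 0.782
Converged at ψ = 0.782.
Compositions from xᵢ = zᵢ/(1+ψ(Kᵢ−1)), yᵢ = Kᵢxᵢ:
  A: x = 0.125, y = 0.435
  B: x = 0.087, y = 0.301
  C: x = 0.788, y = 0.265

ψ = 0.782, x_A = 0.125, y_A = 0.435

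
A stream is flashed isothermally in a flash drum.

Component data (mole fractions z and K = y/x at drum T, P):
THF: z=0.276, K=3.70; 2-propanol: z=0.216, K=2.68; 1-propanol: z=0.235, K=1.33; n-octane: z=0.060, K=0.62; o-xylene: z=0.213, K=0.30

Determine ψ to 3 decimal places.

Material balance + equilibrium reduce to Σ zᵢ(Kᵢ−1)/(1+ψ(Kᵢ−1)) = 0.
Feasibility: ΣzᵢKᵢ = 2.014, Σzᵢ/Kᵢ = 1.139 — both > 1, two phases present.
Iterate (Newton) starting at ψ = 0.5:
  ψ = 0.500: g = 0.3234, g' = -0.823 → ψ = 0.893
  ψ = 0.893: g = -0.0084, g' = -1.047 → ψ = 0.885
Converged at ψ = 0.885.

ψ = 0.885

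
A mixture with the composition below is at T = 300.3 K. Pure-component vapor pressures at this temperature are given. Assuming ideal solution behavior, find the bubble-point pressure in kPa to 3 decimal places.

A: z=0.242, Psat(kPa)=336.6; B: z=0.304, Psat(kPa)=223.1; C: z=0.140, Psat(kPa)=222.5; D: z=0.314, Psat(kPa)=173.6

Pbub = 234.940 kPa

At the bubble point ψ → 0, so ΣzᵢKᵢ = 1 with Kᵢ = Pᵢˢᵃᵗ/P ⇒ P = ΣzᵢPᵢˢᵃᵗ.
P = 0.242·336.6 + 0.304·223.1 + 0.140·222.5 + 0.314·173.6 = 234.940 kPa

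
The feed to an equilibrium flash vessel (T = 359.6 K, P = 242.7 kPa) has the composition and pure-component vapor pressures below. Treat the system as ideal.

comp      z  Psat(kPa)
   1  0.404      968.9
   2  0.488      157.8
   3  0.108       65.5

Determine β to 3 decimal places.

Raoult's law: Kᵢ = Pᵢˢᵃᵗ/P = Pᵢˢᵃᵗ/242.7.
  K_1 = 968.9/242.7 = 3.99217, K_2 = 157.8/242.7 = 0.65019, K_3 = 65.5/242.7 = 0.26988
Material balance + equilibrium reduce to Σ zᵢ(Kᵢ−1)/(1+β(Kᵢ−1)) = 0.
Feasibility: ΣzᵢKᵢ = 1.959, Σzᵢ/Kᵢ = 1.252 — both > 1, two phases present.
Iterate (Newton) starting at β = 0.59:
  β = 0.590: g = 0.0835, g' = -0.745 → β = 0.702
  β = 0.702: g = 0.0018, g' = -0.723 → β = 0.705
Converged at β = 0.705.

β = 0.705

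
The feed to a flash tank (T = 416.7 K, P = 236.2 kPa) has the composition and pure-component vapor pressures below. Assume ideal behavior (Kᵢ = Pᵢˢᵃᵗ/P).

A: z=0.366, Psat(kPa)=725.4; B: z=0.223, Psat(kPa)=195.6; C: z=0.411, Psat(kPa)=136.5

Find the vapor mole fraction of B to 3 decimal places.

y_B = 0.212

Raoult's law: Kᵢ = Pᵢˢᵃᵗ/P = Pᵢˢᵃᵗ/236.2.
  K_A = 725.4/236.2 = 3.07113, K_B = 195.6/236.2 = 0.82811, K_C = 136.5/236.2 = 0.57790
Iterate (Newton) starting at ψ = 0.5:
  ψ = 0.500: g = 0.1106, g' = -0.504 → ψ = 0.719
  ψ = 0.719: g = 0.0116, g' = -0.413 → ψ = 0.747
  ψ = 0.747: g = 0.0001, g' = -0.407 → ψ = 0.748
Converged at ψ = 0.748.
Compositions from xᵢ = zᵢ/(1+ψ(Kᵢ−1)), yᵢ = Kᵢxᵢ:
  A: x = 0.144, y = 0.441
  B: x = 0.256, y = 0.212
  C: x = 0.600, y = 0.347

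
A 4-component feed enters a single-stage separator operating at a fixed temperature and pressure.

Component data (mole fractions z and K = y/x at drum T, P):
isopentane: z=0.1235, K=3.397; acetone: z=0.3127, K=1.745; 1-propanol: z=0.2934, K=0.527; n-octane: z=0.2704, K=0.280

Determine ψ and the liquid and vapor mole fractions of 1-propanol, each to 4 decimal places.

Rachford–Rice: g(ψ) = Σ zᵢ(Kᵢ−1)/(1+ψ(Kᵢ−1)) = 0.
g(0) = ΣzᵢKᵢ − 1 = 0.1955 and g(1) = 1 − Σzᵢ/Kᵢ = -0.7380, so a root lies in (0, 1).
Newton–Raphson from ψ = 0.5:
  ψ = 0.5000: g = -0.18158, g' = -0.6938 → ψ = 0.2383
  ψ = 0.2383: g = -0.00515, g' = -0.7002 → ψ = 0.2309
Converged at ψ = 0.2309.
Compositions from xᵢ = zᵢ/(1+ψ(Kᵢ−1)), yᵢ = Kᵢxᵢ:
  isopentane: x = 0.0795, y = 0.2700
  acetone: x = 0.2668, y = 0.4656
  1-propanol: x = 0.3294, y = 0.1736
  n-octane: x = 0.3243, y = 0.0908

ψ = 0.2309, x_1-propanol = 0.3294, y_1-propanol = 0.1736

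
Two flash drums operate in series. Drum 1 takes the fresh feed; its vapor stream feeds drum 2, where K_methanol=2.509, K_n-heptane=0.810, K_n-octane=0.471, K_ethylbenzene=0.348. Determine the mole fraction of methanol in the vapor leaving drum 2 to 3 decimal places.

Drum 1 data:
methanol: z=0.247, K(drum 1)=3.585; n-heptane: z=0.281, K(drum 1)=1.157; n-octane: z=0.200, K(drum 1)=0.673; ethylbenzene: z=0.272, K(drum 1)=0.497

y_methanol (drum 2) = 0.558

Drum 1:
Let ψ₁ = V/F and solve Σ zᵢ(Kᵢ−1)/(1+ψ₁(Kᵢ−1)) = 0.
Feasibility: ΣzᵢKᵢ = 1.480, Σzᵢ/Kᵢ = 1.156 — both > 1, two phases present.
Iterate (Newton) starting at ψ₁ = 0.53:
  ψ₁ = 0.530: g = 0.0445, g' = -0.459 → ψ₁ = 0.627
  ψ₁ = 0.627: g = 0.0017, g' = -0.427 → ψ₁ = 0.631
Converged at ψ₁ = 0.631.
Drum-1 compositions:
  methanol: x = 0.094, y = 0.337
  n-heptane: x = 0.256, y = 0.296
  n-octane: x = 0.252, y = 0.170
  ethylbenzene: x = 0.398, y = 0.198
Drum-2 feed = drum-1 vapor: z₂ = (0.3366, 0.2958, 0.1696, 0.1980).
Drum 2:
Newton–Raphson from ψ₂ = 0.38:
  ψ₂ = 0.380: g = -0.0217, g' = -0.545 → ψ₂ = 0.340
  ψ₂ = 0.340: g = 0.0002, g' = -0.556 → ψ₂ = 0.341
Converged at ψ₂ = 0.341.
  methanol: x = 0.222, y = 0.558
  n-heptane: x = 0.316, y = 0.256
  n-octane: x = 0.207, y = 0.097
  ethylbenzene: x = 0.255, y = 0.089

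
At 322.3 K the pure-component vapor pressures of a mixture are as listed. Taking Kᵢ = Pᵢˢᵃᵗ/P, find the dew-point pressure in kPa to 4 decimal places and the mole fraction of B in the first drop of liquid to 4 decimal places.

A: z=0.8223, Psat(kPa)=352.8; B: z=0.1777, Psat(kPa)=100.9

Pdew = 244.3833 kPa, x_B = 0.4304

At the dew point ψ → 1, so Σzᵢ/Kᵢ = 1 with Kᵢ = Pᵢˢᵃᵗ/P ⇒ 1/P = Σzᵢ/Pᵢˢᵃᵗ.
1/P = 0.8223/352.8 + 0.1777/100.9 = 0.0040919 ⇒ P = 244.3833 kPa
xᵢ = zᵢP/Pᵢˢᵃᵗ ⇒ x_B = 0.1777·244.3833/100.9 = 0.4304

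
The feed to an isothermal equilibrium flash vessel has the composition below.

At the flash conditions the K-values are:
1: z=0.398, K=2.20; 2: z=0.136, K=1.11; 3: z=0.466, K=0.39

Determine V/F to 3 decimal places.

V/F = 0.331

Material balance + equilibrium reduce to Σ zᵢ(Kᵢ−1)/(1+V/F(Kᵢ−1)) = 0.
Check two-phase: ΣzᵢKᵢ = 1.208 > 1 and Σzᵢ/Kᵢ = 1.498 > 1, so g(0) = 0.208 > 0 and g(1) = -0.498 < 0.
Newton–Raphson from V/F = 0.62:
  V/F = 0.620: g = -0.1693, g' = -0.638 → V/F = 0.355
  V/F = 0.355: g = -0.0134, g' = -0.566 → V/F = 0.331
Converged at V/F = 0.331.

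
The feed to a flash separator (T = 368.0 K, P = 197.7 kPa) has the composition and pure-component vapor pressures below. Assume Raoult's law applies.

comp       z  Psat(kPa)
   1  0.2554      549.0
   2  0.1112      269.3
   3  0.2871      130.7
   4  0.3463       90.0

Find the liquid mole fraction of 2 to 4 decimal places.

Raoult's law: Kᵢ = Pᵢˢᵃᵗ/P = Pᵢˢᵃᵗ/197.7.
  K_1 = 549.0/197.7 = 2.776935, K_2 = 269.3/197.7 = 1.362165, K_3 = 130.7/197.7 = 0.661103, K_4 = 90.0/197.7 = 0.455235
Iterate (Newton) starting at β = 0.63:
  β = 0.6300: g = -0.16403, g' = -0.4807 → β = 0.2888
  β = 0.2888: g = 0.00465, g' = -0.5494 → β = 0.2973
Converged at β = 0.2973.
Compositions from xᵢ = zᵢ/(1+β(Kᵢ−1)), yᵢ = Kᵢxᵢ:
  1: x = 0.1671, y = 0.4641
  2: x = 0.1004, y = 0.1367
  3: x = 0.3193, y = 0.2111
  4: x = 0.4132, y = 0.1881

x_2 = 0.1004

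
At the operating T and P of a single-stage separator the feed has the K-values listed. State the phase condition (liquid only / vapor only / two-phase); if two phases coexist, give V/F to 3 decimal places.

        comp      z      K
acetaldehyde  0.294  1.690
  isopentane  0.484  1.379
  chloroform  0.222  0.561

vapor only

ΣzᵢKᵢ = 1.289; Σzᵢ/Kᵢ = 0.921.
Since Σzᵢ/Kᵢ < 1 the mixture is above its dew point — single vapor phase.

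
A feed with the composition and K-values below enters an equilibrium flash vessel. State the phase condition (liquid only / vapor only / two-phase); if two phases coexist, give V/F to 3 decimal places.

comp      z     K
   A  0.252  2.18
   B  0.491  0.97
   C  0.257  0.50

two-phase, V/F = 0.503

ΣzᵢKᵢ = 1.154; Σzᵢ/Kᵢ = 1.136.
Both exceed 1, so a two-phase solution exists.
Rachford–Rice: g(ψ) = Σ zᵢ(Kᵢ−1)/(1+ψ(Kᵢ−1)) = 0.
Iterate (Newton) starting at ψ = 0.35:
  ψ = 0.350: g = 0.0398, g' = -0.271 → ψ = 0.497
  ψ = 0.497: g = 0.0015, g' = -0.254 → ψ = 0.503
Converged at ψ = 0.503.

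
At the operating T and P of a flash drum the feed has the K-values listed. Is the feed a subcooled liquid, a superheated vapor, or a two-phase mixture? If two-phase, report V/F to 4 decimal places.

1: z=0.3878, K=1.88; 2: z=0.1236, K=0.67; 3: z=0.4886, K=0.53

two-phase, V/F = 0.1810

ΣzᵢKᵢ = 1.0708; Σzᵢ/Kᵢ = 1.3126.
Both exceed 1, so a two-phase solution exists.
Let ψ = V/F and solve Σ zᵢ(Kᵢ−1)/(1+ψ(Kᵢ−1)) = 0.
Newton–Raphson from ψ = 0.5:
  ψ = 0.5000: g = -0.11204, g' = -0.3486 → ψ = 0.1785
  ψ = 0.1785: g = 0.00090, g' = -0.3681 → ψ = 0.1810
Converged at ψ = 0.1810.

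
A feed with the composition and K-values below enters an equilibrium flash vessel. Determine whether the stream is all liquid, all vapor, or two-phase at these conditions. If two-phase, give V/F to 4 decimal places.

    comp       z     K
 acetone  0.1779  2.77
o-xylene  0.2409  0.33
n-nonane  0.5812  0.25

all liquid

ΣzᵢKᵢ = 0.7176; Σzᵢ/Kᵢ = 3.1190.
Since ΣzᵢKᵢ < 1 the mixture is below its bubble point — single liquid phase.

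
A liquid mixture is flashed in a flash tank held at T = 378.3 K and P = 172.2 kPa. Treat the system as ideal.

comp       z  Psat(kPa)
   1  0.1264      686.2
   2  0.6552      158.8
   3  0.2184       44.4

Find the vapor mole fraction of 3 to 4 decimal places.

y_3 = 0.0656

Raoult's law: Kᵢ = Pᵢˢᵃᵗ/P = Pᵢˢᵃᵗ/172.2.
  K_1 = 686.2/172.2 = 3.984901, K_2 = 158.8/172.2 = 0.922184, K_3 = 44.4/172.2 = 0.257840
Rachford–Rice: g(β) = Σ zᵢ(Kᵢ−1)/(1+β(Kᵢ−1)) = 0.
g(0) = ΣzᵢKᵢ − 1 = 0.1642 and g(1) = 1 − Σzᵢ/Kᵢ = -0.5892, so a root lies in (0, 1).
Iterate (Newton) starting at β = 0.5:
  β = 0.5000: g = -0.15940, g' = -0.4897 → β = 0.1745
  β = 0.1745: g = 0.01019, g' = -0.6497 → β = 0.1902
  β = 0.1902: g = 0.00019, g' = -0.6254 → β = 0.1905
Converged at β = 0.1905.
Compositions from xᵢ = zᵢ/(1+β(Kᵢ−1)), yᵢ = Kᵢxᵢ:
  1: x = 0.0806, y = 0.3211
  2: x = 0.6651, y = 0.6133
  3: x = 0.2544, y = 0.0656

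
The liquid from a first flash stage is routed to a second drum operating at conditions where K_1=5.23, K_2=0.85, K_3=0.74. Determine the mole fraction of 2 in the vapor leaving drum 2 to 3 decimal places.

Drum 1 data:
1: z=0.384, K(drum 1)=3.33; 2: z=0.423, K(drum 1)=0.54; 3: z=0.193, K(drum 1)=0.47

y_2 (drum 2) = 0.533

Drum 1:
Material balance + equilibrium reduce to Σ zᵢ(Kᵢ−1)/(1+ψ₁(Kᵢ−1)) = 0.
g(0) = ΣzᵢKᵢ − 1 = 0.598 and g(1) = 1 − Σzᵢ/Kᵢ = -0.309, so a root lies in (0, 1).
Newton–Raphson from ψ₁ = 0.5:
  ψ₁ = 0.500: g = 0.0214, g' = -0.696 → ψ₁ = 0.531
Converged at ψ₁ = 0.531.
Drum-1 compositions:
  1: x = 0.172, y = 0.571
  2: x = 0.560, y = 0.302
  3: x = 0.269, y = 0.126
Drum-2 feed = drum-1 liquid: z₂ = (0.1716, 0.5598, 0.2686).
Drum 2:
Let ψ₂ = V/F and solve Σ zᵢ(Kᵢ−1)/(1+ψ₂(Kᵢ−1)) = 0.
g(0) = ΣzᵢKᵢ − 1 = 0.572 and g(1) = 1 − Σzᵢ/Kᵢ = -0.054, so a root lies in (0, 1).
Iterate (Newton) starting at ψ₂ = 0.5:
  ψ₂ = 0.500: g = 0.0620, g' = -0.355 → ψ₂ = 0.675
  ψ₂ = 0.675: g = 0.0103, g' = -0.249 → ψ₂ = 0.716
  ψ₂ = 0.716: g = 0.0004, g' = -0.232 → ψ₂ = 0.717
Converged at ψ₂ = 0.717.
  1: x = 0.043, y = 0.222
  2: x = 0.627, y = 0.533
  3: x = 0.330, y = 0.244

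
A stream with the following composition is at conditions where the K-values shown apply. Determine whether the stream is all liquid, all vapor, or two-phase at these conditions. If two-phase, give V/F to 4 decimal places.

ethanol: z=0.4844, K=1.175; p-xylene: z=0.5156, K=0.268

all liquid

ΣzᵢKᵢ = 0.7074; Σzᵢ/Kᵢ = 2.3361.
Since ΣzᵢKᵢ < 1 the mixture is below its bubble point — single liquid phase.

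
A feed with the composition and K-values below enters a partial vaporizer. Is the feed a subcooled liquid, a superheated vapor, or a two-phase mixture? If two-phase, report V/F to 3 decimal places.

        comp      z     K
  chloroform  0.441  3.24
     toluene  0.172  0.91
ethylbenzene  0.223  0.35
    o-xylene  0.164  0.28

ΣzᵢKᵢ = 1.709; Σzᵢ/Kᵢ = 1.548.
Both exceed 1, so a two-phase solution exists.
Material balance + equilibrium reduce to Σ zᵢ(Kᵢ−1)/(1+ψ(Kᵢ−1)) = 0.
Iterate (Newton) starting at ψ = 0.69:
  ψ = 0.690: g = -0.1259, g' = -0.989 → ψ = 0.563
  ψ = 0.563: g = -0.0063, g' = -0.909 → ψ = 0.556
Converged at ψ = 0.556.

two-phase, V/F = 0.556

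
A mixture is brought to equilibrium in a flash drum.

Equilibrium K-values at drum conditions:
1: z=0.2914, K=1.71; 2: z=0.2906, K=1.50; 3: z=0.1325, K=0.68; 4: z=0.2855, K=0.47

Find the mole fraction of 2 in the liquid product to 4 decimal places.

Material balance + equilibrium reduce to Σ zᵢ(Kᵢ−1)/(1+β(Kᵢ−1)) = 0.
Feasibility: ΣzᵢKᵢ = 1.1585, Σzᵢ/Kᵢ = 1.1664 — both > 1, two phases present.
Newton–Raphson from β = 0.4:
  β = 0.4000: g = 0.04157, g' = -0.2865 → β = 0.5451
  β = 0.5451: g = -0.00079, g' = -0.2997 → β = 0.5424
Converged at β = 0.5424.
Compositions from xᵢ = zᵢ/(1+β(Kᵢ−1)), yᵢ = Kᵢxᵢ:
  1: x = 0.2104, y = 0.3597
  2: x = 0.2286, y = 0.3429
  3: x = 0.1603, y = 0.1090
  4: x = 0.4007, y = 0.1883

x_2 = 0.2286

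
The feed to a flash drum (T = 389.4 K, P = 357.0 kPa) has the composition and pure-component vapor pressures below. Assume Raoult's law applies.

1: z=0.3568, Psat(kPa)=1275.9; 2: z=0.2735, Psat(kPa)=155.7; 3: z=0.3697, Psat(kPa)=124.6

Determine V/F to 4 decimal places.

Raoult's law: Kᵢ = Pᵢˢᵃᵗ/P = Pᵢˢᵃᵗ/357.0.
  K_1 = 1275.9/357.0 = 3.573950, K_2 = 155.7/357.0 = 0.436134, K_3 = 124.6/357.0 = 0.349020
Material balance + equilibrium reduce to Σ zᵢ(Kᵢ−1)/(1+V/F(Kᵢ−1)) = 0.
Check two-phase: ΣzᵢKᵢ = 1.5235 > 1 and Σzᵢ/Kᵢ = 1.7862 > 1, so g(0) = 0.5235 > 0 and g(1) = -0.7862 < 0.
Newton iteration, V/F⁰ = 0.5:
  V/F = 0.5000: g = -0.17000, g' = -0.9650 → V/F = 0.3238
  V/F = 0.3238: g = 0.00727, g' = -1.0849 → V/F = 0.3305
  V/F = 0.3305: g = 0.00003, g' = -1.0758 → V/F = 0.3306
Converged at V/F = 0.3306.

V/F = 0.3306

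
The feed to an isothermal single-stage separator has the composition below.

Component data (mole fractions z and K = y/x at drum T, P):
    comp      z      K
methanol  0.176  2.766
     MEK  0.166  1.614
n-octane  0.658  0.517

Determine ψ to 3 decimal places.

Let ψ = V/F and solve Σ zᵢ(Kᵢ−1)/(1+ψ(Kᵢ−1)) = 0.
g(0) = ΣzᵢKᵢ − 1 = 0.095 and g(1) = 1 − Σzᵢ/Kᵢ = -0.439, so a root lies in (0, 1).
Newton–Raphson from ψ = 0.56:
  ψ = 0.560: g = -0.2035, g' = -0.462 → ψ = 0.119
  ψ = 0.119: g = 0.0144, g' = -0.602 → ψ = 0.143
  ψ = 0.143: g = 0.0003, g' = -0.580 → ψ = 0.144
Converged at ψ = 0.144.

ψ = 0.144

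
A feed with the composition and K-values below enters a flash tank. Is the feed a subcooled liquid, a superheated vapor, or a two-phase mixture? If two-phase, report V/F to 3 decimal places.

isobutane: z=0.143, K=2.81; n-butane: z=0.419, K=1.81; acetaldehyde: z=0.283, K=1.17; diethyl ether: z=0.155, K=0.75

superheated vapor

ΣzᵢKᵢ = 1.608; Σzᵢ/Kᵢ = 0.731.
Since Σzᵢ/Kᵢ < 1 the mixture is above its dew point — single vapor phase.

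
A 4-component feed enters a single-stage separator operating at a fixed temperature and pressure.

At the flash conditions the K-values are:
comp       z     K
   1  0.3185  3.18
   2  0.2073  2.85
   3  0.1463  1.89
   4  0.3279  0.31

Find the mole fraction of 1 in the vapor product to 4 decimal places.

y_1 = 0.3748

Let β = V/F and solve Σ zᵢ(Kᵢ−1)/(1+β(Kᵢ−1)) = 0.
Check two-phase: ΣzᵢKᵢ = 1.9818 > 1 and Σzᵢ/Kᵢ = 1.3080 > 1, so g(0) = 0.9818 > 0 and g(1) = -0.3080 < 0.
Iterate (Newton) starting at β = 0.68:
  β = 0.6800: g = 0.10441, g' = -0.9838 → β = 0.7861
  β = 0.7861: g = -0.00574, g' = -1.1091 → β = 0.7810
  β = 0.7810: g = -0.00002, g' = -1.1004 → β = 0.7809
Converged at β = 0.7809.
Compositions from xᵢ = zᵢ/(1+β(Kᵢ−1)), yᵢ = Kᵢxᵢ:
  1: x = 0.1179, y = 0.3748
  2: x = 0.0848, y = 0.2417
  3: x = 0.0863, y = 0.1631
  4: x = 0.7110, y = 0.2204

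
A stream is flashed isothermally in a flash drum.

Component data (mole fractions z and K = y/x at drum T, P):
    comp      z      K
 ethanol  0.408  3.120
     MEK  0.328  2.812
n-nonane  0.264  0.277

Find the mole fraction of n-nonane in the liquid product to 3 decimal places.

x_n-nonane = 0.732

Rachford–Rice: g(V/F) = Σ zᵢ(Kᵢ−1)/(1+V/F(Kᵢ−1)) = 0.
Check two-phase: ΣzᵢKᵢ = 2.268 > 1 and Σzᵢ/Kᵢ = 1.200 > 1, so g(0) = 1.268 > 0 and g(1) = -0.200 < 0.
Iterate (Newton) starting at V/F = 0.5:
  V/F = 0.500: g = 0.4328, g' = -1.067 → V/F = 0.906
  V/F = 0.906: g = -0.0315, g' = -1.527 → V/F = 0.885
  V/F = 0.885: g = -0.0009, g' = -1.444 → V/F = 0.884
Converged at V/F = 0.884.
Compositions from xᵢ = zᵢ/(1+V/F(Kᵢ−1)), yᵢ = Kᵢxᵢ:
  ethanol: x = 0.142, y = 0.443
  MEK: x = 0.126, y = 0.354
  n-nonane: x = 0.732, y = 0.203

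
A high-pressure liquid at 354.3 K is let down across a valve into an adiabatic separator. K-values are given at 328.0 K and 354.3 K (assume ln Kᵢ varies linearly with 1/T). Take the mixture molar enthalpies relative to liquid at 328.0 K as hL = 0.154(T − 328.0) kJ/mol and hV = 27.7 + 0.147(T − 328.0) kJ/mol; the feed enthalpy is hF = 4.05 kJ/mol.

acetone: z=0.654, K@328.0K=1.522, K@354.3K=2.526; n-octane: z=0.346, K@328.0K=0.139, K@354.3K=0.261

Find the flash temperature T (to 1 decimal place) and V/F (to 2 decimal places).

T = 329.1 K, V/F = 0.14

Adiabatic flash: solve Rachford–Rice at each trial T, then check hF = ψ·hV(T) + (1−ψ)·hL(T).
  T = 328.0 K: K = (1.522, 0.139), RR gives ψ = 0.097, H_out = 2.680 kJ/mol
  T = 354.3 K: K = (2.526, 0.261), RR gives ψ = 0.658, H_out = 22.162 kJ/mol
  T = 341.1 K: K = (1.978, 0.193), RR gives ψ = 0.456, H_out = 14.613 kJ/mol
  T = 334.6 K: K = (1.741, 0.164), RR gives ψ = 0.316, H_out = 9.752 kJ/mol
  T = 331.3 K: K = (1.629, 0.151), RR gives ψ = 0.221, H_out = 6.612 kJ/mol
  T = 329.6 K: K = (1.573, 0.145), RR gives ψ = 0.161, H_out = 4.710 kJ/mol
Linear interpolation between T = 328.0 (H_out = 2.680) and T = 329.6 (H_out = 4.710) on hF = 4.05 gives T ≈ 329.1 K, at which ψ = 0.14.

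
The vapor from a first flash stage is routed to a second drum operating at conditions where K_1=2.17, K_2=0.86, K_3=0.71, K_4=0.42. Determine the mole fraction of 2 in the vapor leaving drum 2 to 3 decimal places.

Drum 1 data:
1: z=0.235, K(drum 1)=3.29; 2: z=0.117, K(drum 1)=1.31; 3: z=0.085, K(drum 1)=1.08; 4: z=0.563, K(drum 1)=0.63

y_2 (drum 2) = 0.114

Drum 1:
Rachford–Rice: g(ψ₁) = Σ zᵢ(Kᵢ−1)/(1+ψ₁(Kᵢ−1)) = 0.
g(0) = ΣzᵢKᵢ − 1 = 0.373 and g(1) = 1 − Σzᵢ/Kᵢ = -0.133, so a root lies in (0, 1).
Newton iteration, ψ₁⁰ = 0.69:
  ψ₁ = 0.690: g = -0.0348, g' = -0.332 → ψ₁ = 0.585
  ψ₁ = 0.585: g = 0.0013, g' = -0.359 → ψ₁ = 0.589
Converged at ψ₁ = 0.589.
Drum-1 compositions:
  1: x = 0.100, y = 0.329
  2: x = 0.099, y = 0.130
  3: x = 0.081, y = 0.088
  4: x = 0.720, y = 0.453
Drum-2 feed = drum-1 vapor: z₂ = (0.3292, 0.1296, 0.0877, 0.4535).
Drum 2:
Material balance + equilibrium reduce to Σ zᵢ(Kᵢ−1)/(1+ψ₂(Kᵢ−1)) = 0.
g(0) = ΣzᵢKᵢ − 1 = 0.079 and g(1) = 1 − Σzᵢ/Kᵢ = -0.506, so a root lies in (0, 1).
Newton iteration, ψ₂⁰ = 0.5:
  ψ₂ = 0.500: g = -0.1767, g' = -0.495 → ψ₂ = 0.143
  ψ₂ = 0.143: g = -0.0019, g' = -0.523 → ψ₂ = 0.139
Converged at ψ₂ = 0.139.
  1: x = 0.283, y = 0.614
  2: x = 0.132, y = 0.114
  3: x = 0.091, y = 0.065
  4: x = 0.493, y = 0.207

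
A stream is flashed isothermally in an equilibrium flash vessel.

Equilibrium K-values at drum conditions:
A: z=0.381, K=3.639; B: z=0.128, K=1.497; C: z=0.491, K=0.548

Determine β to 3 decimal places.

Newton–Raphson from β = 0.44:
  β = 0.440: g = 0.2404, g' = -0.746 → β = 0.762
  β = 0.762: g = 0.0413, g' = -0.543 → β = 0.839
Converged at β = 0.839.

β = 0.839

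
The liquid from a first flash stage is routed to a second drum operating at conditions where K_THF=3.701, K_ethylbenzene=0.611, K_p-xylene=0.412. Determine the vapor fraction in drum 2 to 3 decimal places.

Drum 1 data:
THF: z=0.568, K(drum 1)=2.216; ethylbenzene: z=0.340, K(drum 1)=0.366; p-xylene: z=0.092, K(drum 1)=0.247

Drum 1:
Rachford–Rice: g(ψ₁) = Σ zᵢ(Kᵢ−1)/(1+ψ₁(Kᵢ−1)) = 0.
g(0) = ΣzᵢKᵢ − 1 = 0.406 and g(1) = 1 − Σzᵢ/Kᵢ = -0.558, so a root lies in (0, 1).
Newton–Raphson from ψ₁ = 0.5:
  ψ₁ = 0.500: g = 0.0028, g' = -0.752 → ψ₁ = 0.504
Converged at ψ₁ = 0.504.
Drum-1 compositions:
  THF: x = 0.352, y = 0.781
  ethylbenzene: x = 0.500, y = 0.183
  p-xylene: x = 0.148, y = 0.037
Drum-2 feed = drum-1 liquid: z₂ = (0.3522, 0.4995, 0.1482).
Drum 2:
Let ψ₂ = V/F and solve Σ zᵢ(Kᵢ−1)/(1+ψ₂(Kᵢ−1)) = 0.
Check two-phase: ΣzᵢKᵢ = 1.670 > 1 and Σzᵢ/Kᵢ = 1.273 > 1, so g(0) = 0.670 > 0 and g(1) = -0.273 < 0.
Newton iteration, ψ₂⁰ = 0.5:
  ψ₂ = 0.500: g = 0.0401, g' = -0.684 → ψ₂ = 0.559
  ψ₂ = 0.559: g = 0.0012, g' = -0.645 → ψ₂ = 0.560
Converged at ψ₂ = 0.560.
  THF: x = 0.140, y = 0.519
  ethylbenzene: x = 0.639, y = 0.390
  p-xylene: x = 0.221, y = 0.091

V/F (drum 2) = 0.560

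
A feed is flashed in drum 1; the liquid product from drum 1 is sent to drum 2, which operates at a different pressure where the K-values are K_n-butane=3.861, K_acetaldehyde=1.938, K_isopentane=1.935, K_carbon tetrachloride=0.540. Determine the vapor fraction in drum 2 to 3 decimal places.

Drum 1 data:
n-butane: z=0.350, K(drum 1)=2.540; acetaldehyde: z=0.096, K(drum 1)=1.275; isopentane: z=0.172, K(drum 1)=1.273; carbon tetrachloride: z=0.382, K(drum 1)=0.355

Drum 1:
Newton–Raphson from ψ₁ = 0.5:
  ψ₁ = 0.500: g = 0.0054, g' = -0.627 → ψ₁ = 0.509
Converged at ψ₁ = 0.509.
Drum-1 compositions:
  n-butane: x = 0.196, y = 0.499
  acetaldehyde: x = 0.084, y = 0.107
  isopentane: x = 0.151, y = 0.192
  carbon tetrachloride: x = 0.568, y = 0.202
Drum-2 feed = drum-1 liquid: z₂ = (0.1963, 0.0842, 0.1510, 0.5685).
Drum 2:
Newton–Raphson from ψ₂ = 0.5:
  ψ₂ = 0.500: g = 0.0414, g' = -0.570 → ψ₂ = 0.573
  ψ₂ = 0.573: g = 0.0012, g' = -0.540 → ψ₂ = 0.575
Converged at ψ₂ = 0.575.
  n-butane: x = 0.074, y = 0.287
  acetaldehyde: x = 0.055, y = 0.106
  isopentane: x = 0.098, y = 0.190
  carbon tetrachloride: x = 0.773, y = 0.417

V/F (drum 2) = 0.575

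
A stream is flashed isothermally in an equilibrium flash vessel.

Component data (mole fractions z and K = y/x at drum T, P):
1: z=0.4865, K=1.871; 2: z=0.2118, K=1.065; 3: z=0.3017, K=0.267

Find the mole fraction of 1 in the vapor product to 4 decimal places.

y_1 = 0.6632

Rachford–Rice: g(β) = Σ zᵢ(Kᵢ−1)/(1+β(Kᵢ−1)) = 0.
Check two-phase: ΣzᵢKᵢ = 1.2164 > 1 and Σzᵢ/Kᵢ = 1.5889 > 1, so g(0) = 0.2164 > 0 and g(1) = -0.5889 < 0.
Newton–Raphson from β = 0.5:
  β = 0.5000: g = -0.04057, g' = -0.5839 → β = 0.4305
  β = 0.4305: g = -0.00154, g' = -0.5421 → β = 0.4277
Converged at β = 0.4277.
Compositions from xᵢ = zᵢ/(1+β(Kᵢ−1)), yᵢ = Kᵢxᵢ:
  1: x = 0.3545, y = 0.6632
  2: x = 0.2061, y = 0.2195
  3: x = 0.4395, y = 0.1173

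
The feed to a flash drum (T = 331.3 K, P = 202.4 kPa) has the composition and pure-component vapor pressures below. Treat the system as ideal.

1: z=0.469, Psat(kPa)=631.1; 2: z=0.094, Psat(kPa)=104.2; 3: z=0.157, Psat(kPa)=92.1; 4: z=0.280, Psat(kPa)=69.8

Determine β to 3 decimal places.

Raoult's law: Kᵢ = Pᵢˢᵃᵗ/P = Pᵢˢᵃᵗ/202.4.
  K_1 = 631.1/202.4 = 3.11808, K_2 = 104.2/202.4 = 0.51482, K_3 = 92.1/202.4 = 0.45504, K_4 = 69.8/202.4 = 0.34486
Let β = V/F and solve Σ zᵢ(Kᵢ−1)/(1+β(Kᵢ−1)) = 0.
g(0) = ΣzᵢKᵢ − 1 = 0.679 and g(1) = 1 − Σzᵢ/Kᵢ = -0.490, so a root lies in (0, 1).
Newton iteration, β⁰ = 0.5:
  β = 0.500: g = 0.0318, g' = -0.889 → β = 0.536
Converged at β = 0.536.

β = 0.536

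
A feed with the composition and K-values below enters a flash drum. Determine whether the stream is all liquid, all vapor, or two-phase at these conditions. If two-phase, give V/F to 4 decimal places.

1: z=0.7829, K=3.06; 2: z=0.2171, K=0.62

ΣzᵢKᵢ = 2.5303; Σzᵢ/Kᵢ = 0.6060.
Since Σzᵢ/Kᵢ < 1 the mixture is above its dew point — single vapor phase.

all vapor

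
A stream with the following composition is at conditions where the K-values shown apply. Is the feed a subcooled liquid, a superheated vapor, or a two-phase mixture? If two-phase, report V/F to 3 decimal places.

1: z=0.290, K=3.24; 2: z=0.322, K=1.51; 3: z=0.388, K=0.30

ΣzᵢKᵢ = 1.542; Σzᵢ/Kᵢ = 1.596.
Both exceed 1, so a two-phase solution exists.
Let ψ = V/F and solve Σ zᵢ(Kᵢ−1)/(1+ψ(Kᵢ−1)) = 0.
Newton–Raphson from ψ = 0.5:
  ψ = 0.500: g = 0.0194, g' = -0.827 → ψ = 0.523
Converged at ψ = 0.523.

two-phase, V/F = 0.523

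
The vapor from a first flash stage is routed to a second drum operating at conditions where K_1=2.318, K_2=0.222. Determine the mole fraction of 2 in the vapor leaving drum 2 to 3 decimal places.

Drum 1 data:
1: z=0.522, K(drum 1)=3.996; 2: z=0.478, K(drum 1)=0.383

y_2 (drum 2) = 0.140

Drum 1:
Rachford–Rice: g(ψ₁) = Σ zᵢ(Kᵢ−1)/(1+ψ₁(Kᵢ−1)) = 0.
Check two-phase: ΣzᵢKᵢ = 2.269 > 1 and Σzᵢ/Kᵢ = 1.379 > 1, so g(0) = 1.269 > 0 and g(1) = -0.379 < 0.
Binary case is linear: z₁(K₁−1)(1+ψ₁(K₂−1)) + z₂(K₂−1)(1+ψ₁(K₁−1)) = 0
⇒ ψ₁ = [z₁(K₁−1)+z₂(K₂−1)] / [−(K₁−1)(K₂−1)] = 1.2690/1.8485 = 0.686
Drum-1 compositions:
  1: x = 0.171, y = 0.682
  2: x = 0.829, y = 0.318
Drum-2 feed = drum-1 vapor: z₂ = (0.6824, 0.3176).
Drum 2:
Rachford–Rice: g(ψ₂) = Σ zᵢ(Kᵢ−1)/(1+ψ₂(Kᵢ−1)) = 0.
Check two-phase: ΣzᵢKᵢ = 1.652 > 1 and Σzᵢ/Kᵢ = 1.725 > 1, so g(0) = 0.652 > 0 and g(1) = -0.725 < 0.
Newton iteration, ψ₂⁰ = 0.42:
  ψ₂ = 0.420: g = 0.2119, g' = -0.915 → ψ₂ = 0.652
  ψ₂ = 0.652: g = -0.0172, g' = -1.134 → ψ₂ = 0.636
Converged at ψ₂ = 0.636.
  1: x = 0.371, y = 0.860
  2: x = 0.629, y = 0.140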